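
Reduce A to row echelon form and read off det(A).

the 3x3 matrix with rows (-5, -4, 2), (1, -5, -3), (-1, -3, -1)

det(A) = -12

Forward elimination:
R2 <- R2 - (-1/5)*R1:  [     0  -29/5  -13/5 ]
R3 <- R3 - (1/5)*R1:  [     0  -11/5   -7/5 ]
R3 <- R3 - (11/29)*R2:  [      0       0  -12/29 ]
Upper-triangular form:
[ -5     -4       2 ]
[  0  -29/5   -13/5 ]
[  0      0  -12/29 ]
det(A) = (-1)^0 * (-5) * (-29/5) * (-12/29) = -12  (0 row swaps -> sign +1)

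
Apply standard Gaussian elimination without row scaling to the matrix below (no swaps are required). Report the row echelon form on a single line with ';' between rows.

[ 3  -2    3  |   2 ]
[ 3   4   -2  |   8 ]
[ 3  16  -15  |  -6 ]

REF = [3 -2 3 2; 0 6 -5 6; 0 0 -3 -26]

Forward elimination:
R2 <- R2 - (1)*R1:  [  0   6  -5   6 ]
R3 <- R3 - (1)*R1:  [   0   18  -18   -8 ]
R3 <- R3 - (3)*R2:  [   0    0   -3  -26 ]
Row echelon form:
[ 3  -2   3  |    2 ]
[ 0   6  -5  |    6 ]
[ 0   0  -3  |  -26 ]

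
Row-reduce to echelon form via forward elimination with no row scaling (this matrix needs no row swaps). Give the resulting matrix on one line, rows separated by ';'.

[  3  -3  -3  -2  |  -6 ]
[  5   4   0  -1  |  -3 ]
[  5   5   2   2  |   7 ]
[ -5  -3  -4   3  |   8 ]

REF = [3 -3 -3 -2 -6; 0 9 5 7/3 7; 0 0 13/9 74/27 83/9; 0 0 0 135/13 433/13]

Forward elimination:
R2 <- R2 - (5/3)*R1:  [   0    9    5  7/3    7 ]
R3 <- R3 - (5/3)*R1:  [    0    10     7  16/3    17 ]
R4 <- R4 - (-5/3)*R1:  [    0    -8    -9  -1/3    -2 ]
R3 <- R3 - (10/9)*R2:  [     0      0   13/9  74/27   83/9 ]
R4 <- R4 - (-8/9)*R2:  [     0      0  -41/9  47/27   38/9 ]
R4 <- R4 - (-41/13)*R3:  [      0       0       0  135/13  433/13 ]
Row echelon form:
[ 3  -3    -3      -2  |      -6 ]
[ 0   9     5     7/3  |       7 ]
[ 0   0  13/9   74/27  |    83/9 ]
[ 0   0     0  135/13  |  433/13 ]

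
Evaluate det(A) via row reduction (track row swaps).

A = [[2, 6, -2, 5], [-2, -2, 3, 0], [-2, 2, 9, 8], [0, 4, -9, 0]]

det(A) = 40

Forward elimination:
R2 <- R2 - (-1)*R1:  [ 0  4  1  5 ]
R3 <- R3 - (-1)*R1:  [  0   8   7  13 ]
R3 <- R3 - (2)*R2:  [ 0  0  5  3 ]
R4 <- R4 - (1)*R2:  [   0    0  -10   -5 ]
R4 <- R4 - (-2)*R3:  [ 0  0  0  1 ]
Upper-triangular form:
[ 2  6  -2  5 ]
[ 0  4   1  5 ]
[ 0  0   5  3 ]
[ 0  0   0  1 ]
det(A) = (-1)^0 * (2) * (4) * (5) * (1) = 40  (0 row swaps -> sign +1)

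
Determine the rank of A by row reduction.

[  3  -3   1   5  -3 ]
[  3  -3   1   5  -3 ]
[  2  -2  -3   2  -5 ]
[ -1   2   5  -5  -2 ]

rank(A) = 3

Row reduction:
R2 <- R2 - (1)*R1:  [ 0  0  0  0  0 ]
R3 <- R3 - (2/3)*R1:  [     0      0  -11/3   -4/3     -3 ]
R4 <- R4 - (-1/3)*R1:  [     0      1   16/3  -10/3     -3 ]
R2 <-> R4   (pivot in column 2 was zero)
[ 3  -3      1      5  -3 ]
[ 0   1   16/3  -10/3  -3 ]
[ 0   0  -11/3   -4/3  -3 ]
[ 0   0      0      0   0 ]
Row echelon form:
[ 3  -3      1      5  -3 ]
[ 0   1   16/3  -10/3  -3 ]
[ 0   0  -11/3   -4/3  -3 ]
[ 0   0      0      0   0 ]
Nonzero rows / pivot columns: 3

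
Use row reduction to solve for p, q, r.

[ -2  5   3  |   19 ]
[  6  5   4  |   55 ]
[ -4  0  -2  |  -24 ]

(4, 3, 4)

Forward elimination on [A|b]:
R2 <- R2 - (-3)*R1:  [   0   20   13  112 ]
R3 <- R3 - (2)*R1:  [   0  -10   -8  -62 ]
R3 <- R3 - (-1/2)*R2:  [    0     0  -3/2    -6 ]
Row echelon form:
[ -2   5     3  |   19 ]
[  0  20    13  |  112 ]
[  0   0  -3/2  |   -6 ]
Back-substitution:
r = (-6) / (-3/2) = 4
q = (112 - (13)*(4)) / 20 = 3
p = (19 - (5)*(3) - (3)*(4)) / -2 = 4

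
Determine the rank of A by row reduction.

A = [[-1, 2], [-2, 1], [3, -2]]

rank(A) = 2

Row reduction:
R2 <- R2 - (2)*R1:  [  0  -3 ]
R3 <- R3 - (-3)*R1:  [ 0  4 ]
R3 <- R3 - (-4/3)*R2:  [ 0  0 ]
Row echelon form:
[ -1   2 ]
[  0  -3 ]
[  0   0 ]
Nonzero rows / pivot columns: 2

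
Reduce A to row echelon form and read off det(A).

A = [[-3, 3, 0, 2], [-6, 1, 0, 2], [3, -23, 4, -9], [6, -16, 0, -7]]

det(A) = 60

Forward elimination:
R2 <- R2 - (2)*R1:  [  0  -5   0  -2 ]
R3 <- R3 - (-1)*R1:  [   0  -20    4   -7 ]
R4 <- R4 - (-2)*R1:  [   0  -10    0   -3 ]
R3 <- R3 - (4)*R2:  [ 0  0  4  1 ]
R4 <- R4 - (2)*R2:  [ 0  0  0  1 ]
Upper-triangular form:
[ -3   3  0   2 ]
[  0  -5  0  -2 ]
[  0   0  4   1 ]
[  0   0  0   1 ]
det(A) = (-1)^0 * (-3) * (-5) * (4) * (1) = 60  (0 row swaps -> sign +1)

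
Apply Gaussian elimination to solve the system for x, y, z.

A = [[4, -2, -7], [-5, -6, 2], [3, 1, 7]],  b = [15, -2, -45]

Forward elimination on [A|b]:
R2 <- R2 - (-5/4)*R1:  [     0  -17/2  -27/4   67/4 ]
R3 <- R3 - (3/4)*R1:  [      0     5/2    49/4  -225/4 ]
R3 <- R3 - (-5/17)*R2:  [        0         0    349/34  -1745/34 ]
Row echelon form:
[ 4     -2      -7  |        15 ]
[ 0  -17/2   -27/4  |      67/4 ]
[ 0      0  349/34  |  -1745/34 ]
Back-substitution:
z = (-1745/34) / (349/34) = -5
y = (67/4 - (-27/4)*(-5)) / (-17/2) = 2
x = (15 - (-2)*(2) - (-7)*(-5)) / 4 = -4

(-4, 2, -5)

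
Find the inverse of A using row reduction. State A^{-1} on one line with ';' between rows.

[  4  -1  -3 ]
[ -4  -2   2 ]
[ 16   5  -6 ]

inverse = [-1/18 7/12 2/9; -2/9 -2/3 -1/9; -1/3 1 1/3]

Gauss-Jordan on [A | I]:
R1 <- (1/4)*R1:  [    1  -1/4  -3/4  |   1/4     0     0 ]
R2 <- R2 - (-4)*R1:  [  0  -3  -1  |   1   1   0 ]
R3 <- R3 - (16)*R1:  [  0   9   6  |  -4   0   1 ]
R2 <- (1/-3)*R2:  [    0     1   1/3  |  -1/3  -1/3     0 ]
R1 <- R1 - (-1/4)*R2:  [     1      0   -2/3  |    1/6  -1/12      0 ]
R3 <- R3 - (9)*R2:  [  0   0   3  |  -1   3   1 ]
R3 <- (1/3)*R3:  [    0     0     1  |  -1/3     1   1/3 ]
R1 <- R1 - (-2/3)*R3:  [     1      0      0  |  -1/18   7/12    2/9 ]
R2 <- R2 - (1/3)*R3:  [    0     1     0  |  -2/9  -2/3  -1/9 ]
Right block of [I | A^{-1}] is the inverse:
[ -1/18  7/12   2/9 ]
[  -2/9  -2/3  -1/9 ]
[  -1/3     1   1/3 ]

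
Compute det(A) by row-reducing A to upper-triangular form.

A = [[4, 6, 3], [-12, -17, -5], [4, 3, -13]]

Forward elimination:
R2 <- R2 - (-3)*R1:  [ 0  1  4 ]
R3 <- R3 - (1)*R1:  [   0   -3  -16 ]
R3 <- R3 - (-3)*R2:  [  0   0  -4 ]
Upper-triangular form:
[ 4  6   3 ]
[ 0  1   4 ]
[ 0  0  -4 ]
det(A) = (-1)^0 * (4) * (1) * (-4) = -16  (0 row swaps -> sign +1)

det(A) = -16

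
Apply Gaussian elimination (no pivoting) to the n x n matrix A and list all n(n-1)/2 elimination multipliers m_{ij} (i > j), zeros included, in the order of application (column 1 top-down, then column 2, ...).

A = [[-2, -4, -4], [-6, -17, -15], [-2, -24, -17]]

Forward elimination:
R2 <- R2 - (3)*R1:  [  0  -5  -3 ]
R3 <- R3 - (1)*R1:  [   0  -20  -13 ]
R3 <- R3 - (4)*R2:  [  0   0  -1 ]
Multipliers (in order of application): m_{21} = 3, m_{31} = 1, m_{32} = 4

multipliers: 3, 1, 4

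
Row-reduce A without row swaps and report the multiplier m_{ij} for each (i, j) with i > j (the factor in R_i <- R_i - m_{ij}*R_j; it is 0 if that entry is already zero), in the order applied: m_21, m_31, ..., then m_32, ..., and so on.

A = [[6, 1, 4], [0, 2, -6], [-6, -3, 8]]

multipliers: 0, -1, -1

Forward elimination:
R2: entry in column 1 is already 0 -> m_{21} = 0 (no row operation needed)
R3 <- R3 - (-1)*R1:  [  0  -2  12 ]
R3 <- R3 - (-1)*R2:  [ 0  0  6 ]
Multipliers (in order of application): m_{21} = 0, m_{31} = -1, m_{32} = -1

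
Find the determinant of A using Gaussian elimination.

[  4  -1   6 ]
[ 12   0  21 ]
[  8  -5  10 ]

det(A) = 12

Forward elimination:
R2 <- R2 - (3)*R1:  [ 0  3  3 ]
R3 <- R3 - (2)*R1:  [  0  -3  -2 ]
R3 <- R3 - (-1)*R2:  [ 0  0  1 ]
Upper-triangular form:
[ 4  -1  6 ]
[ 0   3  3 ]
[ 0   0  1 ]
det(A) = (-1)^0 * (4) * (3) * (1) = 12  (0 row swaps -> sign +1)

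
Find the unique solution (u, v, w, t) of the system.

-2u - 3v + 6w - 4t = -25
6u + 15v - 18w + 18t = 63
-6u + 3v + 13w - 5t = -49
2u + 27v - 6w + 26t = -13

(3, 3, -5, -5)

Forward elimination on [A|b]:
R2 <- R2 - (-3)*R1:  [   0    6    0    6  -12 ]
R3 <- R3 - (3)*R1:  [  0  12  -5   7  26 ]
R4 <- R4 - (-1)*R1:  [   0   24    0   22  -38 ]
R3 <- R3 - (2)*R2:  [  0   0  -5  -5  50 ]
R4 <- R4 - (4)*R2:  [  0   0   0  -2  10 ]
Row echelon form:
[ -2  -3   6  -4  |  -25 ]
[  0   6   0   6  |  -12 ]
[  0   0  -5  -5  |   50 ]
[  0   0   0  -2  |   10 ]
Back-substitution:
t = (10) / -2 = -5
w = (50 - (-5)*(-5)) / -5 = -5
v = (-12 - (6)*(-5)) / 6 = 3
u = (-25 - (-3)*(3) - (6)*(-5) - (-4)*(-5)) / -2 = 3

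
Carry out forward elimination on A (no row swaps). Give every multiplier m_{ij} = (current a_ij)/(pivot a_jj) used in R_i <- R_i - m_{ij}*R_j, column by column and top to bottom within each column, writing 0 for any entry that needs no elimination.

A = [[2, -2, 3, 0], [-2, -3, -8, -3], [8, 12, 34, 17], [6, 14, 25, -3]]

multipliers: -1, 4, 3, -4, -4, -2

Forward elimination:
R2 <- R2 - (-1)*R1:  [  0  -5  -5  -3 ]
R3 <- R3 - (4)*R1:  [  0  20  22  17 ]
R4 <- R4 - (3)*R1:  [  0  20  16  -3 ]
R3 <- R3 - (-4)*R2:  [ 0  0  2  5 ]
R4 <- R4 - (-4)*R2:  [   0    0   -4  -15 ]
R4 <- R4 - (-2)*R3:  [  0   0   0  -5 ]
Multipliers (in order of application): m_{21} = -1, m_{31} = 4, m_{41} = 3, m_{32} = -4, m_{42} = -4, m_{43} = -2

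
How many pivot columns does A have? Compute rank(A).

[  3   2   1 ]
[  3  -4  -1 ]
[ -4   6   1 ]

rank(A) = 3

Row reduction:
R2 <- R2 - (1)*R1:  [  0  -6  -2 ]
R3 <- R3 - (-4/3)*R1:  [    0  26/3   7/3 ]
R3 <- R3 - (-13/9)*R2:  [    0     0  -5/9 ]
Row echelon form:
[ 3   2     1 ]
[ 0  -6    -2 ]
[ 0   0  -5/9 ]
Nonzero rows / pivot columns: 3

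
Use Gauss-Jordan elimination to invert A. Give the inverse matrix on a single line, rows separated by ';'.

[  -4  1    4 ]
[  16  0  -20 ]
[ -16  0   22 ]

inverse = [0 11/16 5/8; 1 3/4 1/2; 0 1/2 1/2]

Gauss-Jordan on [A | I]:
R1 <- (1/-4)*R1:  [    1  -1/4    -1  |  -1/4     0     0 ]
R2 <- R2 - (16)*R1:  [  0   4  -4  |   4   1   0 ]
R3 <- R3 - (-16)*R1:  [  0  -4   6  |  -4   0   1 ]
R2 <- (1/4)*R2:  [   0    1   -1  |    1  1/4    0 ]
R1 <- R1 - (-1/4)*R2:  [    1     0  -5/4  |     0  1/16     0 ]
R3 <- R3 - (-4)*R2:  [ 0  0  2  |  0  1  1 ]
R3 <- (1/2)*R3:  [   0    0    1  |    0  1/2  1/2 ]
R1 <- R1 - (-5/4)*R3:  [     1      0      0  |      0  11/16    5/8 ]
R2 <- R2 - (-1)*R3:  [   0    1    0  |    1  3/4  1/2 ]
Right block of [I | A^{-1}] is the inverse:
[ 0  11/16  5/8 ]
[ 1    3/4  1/2 ]
[ 0    1/2  1/2 ]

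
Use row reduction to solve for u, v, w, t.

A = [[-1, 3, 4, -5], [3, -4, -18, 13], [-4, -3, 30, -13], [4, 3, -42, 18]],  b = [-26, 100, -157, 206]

(5, 4, -2, 5)

Forward elimination on [A|b]:
R2 <- R2 - (-3)*R1:  [  0   5  -6  -2  22 ]
R3 <- R3 - (4)*R1:  [   0  -15   14    7  -53 ]
R4 <- R4 - (-4)*R1:  [   0   15  -26   -2  102 ]
R3 <- R3 - (-3)*R2:  [  0   0  -4   1  13 ]
R4 <- R4 - (3)*R2:  [  0   0  -8   4  36 ]
R4 <- R4 - (2)*R3:  [  0   0   0   2  10 ]
Row echelon form:
[ -1  3   4  -5  |  -26 ]
[  0  5  -6  -2  |   22 ]
[  0  0  -4   1  |   13 ]
[  0  0   0   2  |   10 ]
Back-substitution:
t = (10) / 2 = 5
w = (13 - (1)*(5)) / -4 = -2
v = (22 - (-6)*(-2) - (-2)*(5)) / 5 = 4
u = (-26 - (3)*(4) - (4)*(-2) - (-5)*(5)) / -1 = 5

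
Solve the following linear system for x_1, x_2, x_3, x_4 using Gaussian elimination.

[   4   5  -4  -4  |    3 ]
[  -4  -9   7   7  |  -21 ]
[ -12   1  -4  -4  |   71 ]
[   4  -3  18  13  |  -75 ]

(-5, 3, -4, 2)

Forward elimination on [A|b]:
R2 <- R2 - (-1)*R1:  [   0   -4    3    3  -18 ]
R3 <- R3 - (-3)*R1:  [   0   16  -16  -16   80 ]
R4 <- R4 - (1)*R1:  [   0   -8   22   17  -78 ]
R3 <- R3 - (-4)*R2:  [  0   0  -4  -4   8 ]
R4 <- R4 - (2)*R2:  [   0    0   16   11  -42 ]
R4 <- R4 - (-4)*R3:  [   0    0    0   -5  -10 ]
Row echelon form:
[ 4   5  -4  -4  |    3 ]
[ 0  -4   3   3  |  -18 ]
[ 0   0  -4  -4  |    8 ]
[ 0   0   0  -5  |  -10 ]
Back-substitution:
x_4 = (-10) / -5 = 2
x_3 = (8 - (-4)*(2)) / -4 = -4
x_2 = (-18 - (3)*(-4) - (3)*(2)) / -4 = 3
x_1 = (3 - (5)*(3) - (-4)*(-4) - (-4)*(2)) / 4 = -5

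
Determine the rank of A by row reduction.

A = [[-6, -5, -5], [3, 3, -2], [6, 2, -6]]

Row reduction:
R2 <- R2 - (-1/2)*R1:  [    0   1/2  -9/2 ]
R3 <- R3 - (-1)*R1:  [   0   -3  -11 ]
R3 <- R3 - (-6)*R2:  [   0    0  -38 ]
Row echelon form:
[ -6   -5    -5 ]
[  0  1/2  -9/2 ]
[  0    0   -38 ]
Nonzero rows / pivot columns: 3

rank(A) = 3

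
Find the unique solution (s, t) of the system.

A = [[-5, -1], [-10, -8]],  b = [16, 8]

Forward elimination on [A|b]:
R2 <- R2 - (2)*R1:  [   0   -6  -24 ]
Row echelon form:
[ -5  -1  |   16 ]
[  0  -6  |  -24 ]
Back-substitution:
t = (-24) / -6 = 4
s = (16 - (-1)*(4)) / -5 = -4

(-4, 4)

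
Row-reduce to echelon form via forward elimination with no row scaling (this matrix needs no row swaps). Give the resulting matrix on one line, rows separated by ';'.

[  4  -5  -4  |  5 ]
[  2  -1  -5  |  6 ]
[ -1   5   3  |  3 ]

Forward elimination:
R2 <- R2 - (1/2)*R1:  [   0  3/2   -3  7/2 ]
R3 <- R3 - (-1/4)*R1:  [    0  15/4     2  17/4 ]
R3 <- R3 - (5/2)*R2:  [    0     0  19/2  -9/2 ]
Row echelon form:
[ 4   -5    -4  |     5 ]
[ 0  3/2    -3  |   7/2 ]
[ 0    0  19/2  |  -9/2 ]

REF = [4 -5 -4 5; 0 3/2 -3 7/2; 0 0 19/2 -9/2]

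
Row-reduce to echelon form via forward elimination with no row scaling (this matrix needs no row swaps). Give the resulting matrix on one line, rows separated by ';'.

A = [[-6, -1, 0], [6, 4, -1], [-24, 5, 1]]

Forward elimination:
R2 <- R2 - (-1)*R1:  [  0   3  -1 ]
R3 <- R3 - (4)*R1:  [ 0  9  1 ]
R3 <- R3 - (3)*R2:  [ 0  0  4 ]
Row echelon form:
[ -6  -1   0 ]
[  0   3  -1 ]
[  0   0   4 ]

REF = [-6 -1 0; 0 3 -1; 0 0 4]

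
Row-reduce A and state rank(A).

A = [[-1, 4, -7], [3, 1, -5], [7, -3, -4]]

rank(A) = 3

Row reduction:
R2 <- R2 - (-3)*R1:  [   0   13  -26 ]
R3 <- R3 - (-7)*R1:  [   0   25  -53 ]
R3 <- R3 - (25/13)*R2:  [  0   0  -3 ]
Row echelon form:
[ -1   4   -7 ]
[  0  13  -26 ]
[  0   0   -3 ]
Nonzero rows / pivot columns: 3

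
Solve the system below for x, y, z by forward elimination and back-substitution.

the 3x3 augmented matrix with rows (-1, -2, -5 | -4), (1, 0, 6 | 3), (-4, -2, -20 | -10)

(-3, 1, 1)

Forward elimination on [A|b]:
R2 <- R2 - (-1)*R1:  [  0  -2   1  -1 ]
R3 <- R3 - (4)*R1:  [ 0  6  0  6 ]
R3 <- R3 - (-3)*R2:  [ 0  0  3  3 ]
Row echelon form:
[ -1  -2  -5  |  -4 ]
[  0  -2   1  |  -1 ]
[  0   0   3  |   3 ]
Back-substitution:
z = (3) / 3 = 1
y = (-1 - (1)*(1)) / -2 = 1
x = (-4 - (-2)*(1) - (-5)*(1)) / -1 = -3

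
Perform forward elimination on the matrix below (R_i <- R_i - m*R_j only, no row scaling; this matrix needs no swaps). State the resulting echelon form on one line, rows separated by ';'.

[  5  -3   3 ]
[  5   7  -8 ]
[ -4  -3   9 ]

Forward elimination:
R2 <- R2 - (1)*R1:  [   0   10  -11 ]
R3 <- R3 - (-4/5)*R1:  [     0  -27/5   57/5 ]
R3 <- R3 - (-27/50)*R2:  [      0       0  273/50 ]
Row echelon form:
[ 5  -3       3 ]
[ 0  10     -11 ]
[ 0   0  273/50 ]

REF = [5 -3 3; 0 10 -11; 0 0 273/50]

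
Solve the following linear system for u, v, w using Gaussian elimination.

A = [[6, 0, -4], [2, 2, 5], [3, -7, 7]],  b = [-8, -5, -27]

(-2, 2, -1)

Forward elimination on [A|b]:
R2 <- R2 - (1/3)*R1:  [    0     2  19/3  -7/3 ]
R3 <- R3 - (1/2)*R1:  [   0   -7    9  -23 ]
R3 <- R3 - (-7/2)*R2:  [      0       0   187/6  -187/6 ]
Row echelon form:
[ 6  0     -4  |      -8 ]
[ 0  2   19/3  |    -7/3 ]
[ 0  0  187/6  |  -187/6 ]
Back-substitution:
w = (-187/6) / (187/6) = -1
v = (-7/3 - (19/3)*(-1)) / 2 = 2
u = (-8 - (-4)*(-1)) / 6 = -2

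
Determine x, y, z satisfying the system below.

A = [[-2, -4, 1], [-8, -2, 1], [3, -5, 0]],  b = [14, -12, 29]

Forward elimination on [A|b]:
R2 <- R2 - (4)*R1:  [   0   14   -3  -68 ]
R3 <- R3 - (-3/2)*R1:  [   0  -11  3/2   50 ]
R3 <- R3 - (-11/14)*R2:  [     0      0   -6/7  -24/7 ]
Row echelon form:
[ -2  -4     1  |     14 ]
[  0  14    -3  |    -68 ]
[  0   0  -6/7  |  -24/7 ]
Back-substitution:
z = (-24/7) / (-6/7) = 4
y = (-68 - (-3)*(4)) / 14 = -4
x = (14 - (-4)*(-4) - (1)*(4)) / -2 = 3

(3, -4, 4)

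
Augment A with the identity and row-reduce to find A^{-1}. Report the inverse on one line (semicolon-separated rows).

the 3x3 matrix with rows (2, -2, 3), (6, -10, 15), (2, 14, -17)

Gauss-Jordan on [A | I]:
R1 <- (1/2)*R1:  [   1   -1  3/2  |  1/2    0    0 ]
R2 <- R2 - (6)*R1:  [  0  -4   6  |  -3   1   0 ]
R3 <- R3 - (2)*R1:  [   0   16  -20  |   -1    0    1 ]
R2 <- (1/-4)*R2:  [    0     1  -3/2  |   3/4  -1/4     0 ]
R1 <- R1 - (-1)*R2:  [    1     0     0  |   5/4  -1/4     0 ]
R3 <- R3 - (16)*R2:  [   0    0    4  |  -13    4    1 ]
R3 <- (1/4)*R3:  [     0      0      1  |  -13/4      1    1/4 ]
R2 <- R2 - (-3/2)*R3:  [     0      1      0  |  -33/8    5/4    3/8 ]
Right block of [I | A^{-1}] is the inverse:
[   5/4  -1/4    0 ]
[ -33/8   5/4  3/8 ]
[ -13/4     1  1/4 ]

inverse = [5/4 -1/4 0; -33/8 5/4 3/8; -13/4 1 1/4]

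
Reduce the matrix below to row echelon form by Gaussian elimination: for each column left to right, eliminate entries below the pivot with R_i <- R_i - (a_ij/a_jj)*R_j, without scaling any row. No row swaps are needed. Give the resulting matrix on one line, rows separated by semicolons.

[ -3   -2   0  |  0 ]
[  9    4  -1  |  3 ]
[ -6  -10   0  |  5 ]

REF = [-3 -2 0 0; 0 -2 -1 3; 0 0 3 -4]

Forward elimination:
R2 <- R2 - (-3)*R1:  [  0  -2  -1   3 ]
R3 <- R3 - (2)*R1:  [  0  -6   0   5 ]
R3 <- R3 - (3)*R2:  [  0   0   3  -4 ]
Row echelon form:
[ -3  -2   0  |   0 ]
[  0  -2  -1  |   3 ]
[  0   0   3  |  -4 ]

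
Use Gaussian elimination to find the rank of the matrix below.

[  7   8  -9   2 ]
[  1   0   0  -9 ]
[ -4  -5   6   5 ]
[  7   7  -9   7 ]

rank(A) = 4

Row reduction:
R2 <- R2 - (1/7)*R1:  [     0   -8/7    9/7  -65/7 ]
R3 <- R3 - (-4/7)*R1:  [    0  -3/7   6/7  43/7 ]
R4 <- R4 - (1)*R1:  [  0  -1   0   5 ]
R3 <- R3 - (3/8)*R2:  [    0     0   3/8  77/8 ]
R4 <- R4 - (7/8)*R2:  [     0      0   -9/8  105/8 ]
R4 <- R4 - (-3)*R3:  [  0   0   0  42 ]
Row echelon form:
[ 7     8   -9      2 ]
[ 0  -8/7  9/7  -65/7 ]
[ 0     0  3/8   77/8 ]
[ 0     0    0     42 ]
Nonzero rows / pivot columns: 4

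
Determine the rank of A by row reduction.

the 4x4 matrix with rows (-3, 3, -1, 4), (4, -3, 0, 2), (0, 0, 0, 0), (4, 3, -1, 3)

rank(A) = 3

Row reduction:
R2 <- R2 - (-4/3)*R1:  [    0     1  -4/3  22/3 ]
R4 <- R4 - (-4/3)*R1:  [    0     7  -7/3  25/3 ]
R4 <- R4 - (7)*R2:  [   0    0    7  -43 ]
R3 <-> R4   (pivot in column 3 was zero)
[ -3  3    -1     4 ]
[  0  1  -4/3  22/3 ]
[  0  0     7   -43 ]
[  0  0     0     0 ]
Row echelon form:
[ -3  3    -1     4 ]
[  0  1  -4/3  22/3 ]
[  0  0     7   -43 ]
[  0  0     0     0 ]
Nonzero rows / pivot columns: 3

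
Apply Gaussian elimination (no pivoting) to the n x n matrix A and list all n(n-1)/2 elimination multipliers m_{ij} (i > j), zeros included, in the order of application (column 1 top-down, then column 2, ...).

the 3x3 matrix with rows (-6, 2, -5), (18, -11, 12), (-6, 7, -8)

Forward elimination:
R2 <- R2 - (-3)*R1:  [  0  -5  -3 ]
R3 <- R3 - (1)*R1:  [  0   5  -3 ]
R3 <- R3 - (-1)*R2:  [  0   0  -6 ]
Multipliers (in order of application): m_{21} = -3, m_{31} = 1, m_{32} = -1

multipliers: -3, 1, -1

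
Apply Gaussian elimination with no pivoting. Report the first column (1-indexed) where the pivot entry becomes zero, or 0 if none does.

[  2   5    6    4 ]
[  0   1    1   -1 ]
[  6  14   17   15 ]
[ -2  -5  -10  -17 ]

Naive forward elimination:
R3 <- R3 - (3)*R1:  [  0  -1  -1   3 ]
R4 <- R4 - (-1)*R1:  [   0    0   -4  -13 ]
R3 <- R3 - (-1)*R2:  [ 0  0  0  2 ]
Matrix at this point:
[ 2  5   6    4 ]
[ 0  1   1   -1 ]
[ 0  0   0    2 ]
[ 0  0  -4  -13 ]
Pivot entry (3,3) is zero but row 4 has -4 in column 3 -> naive elimination stops; a row interchange (e.g. R3 <-> R4) would be required here.

first zero-pivot column = 3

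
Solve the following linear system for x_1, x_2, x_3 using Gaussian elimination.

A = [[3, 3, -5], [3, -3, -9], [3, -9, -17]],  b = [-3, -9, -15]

(-2, 1, 0)

Forward elimination on [A|b]:
R2 <- R2 - (1)*R1:  [  0  -6  -4  -6 ]
R3 <- R3 - (1)*R1:  [   0  -12  -12  -12 ]
R3 <- R3 - (2)*R2:  [  0   0  -4   0 ]
Row echelon form:
[ 3   3  -5  |  -3 ]
[ 0  -6  -4  |  -6 ]
[ 0   0  -4  |   0 ]
Back-substitution:
x_3 = (0) / -4 = 0
x_2 = (-6 - (-4)*(0)) / -6 = 1
x_1 = (-3 - (3)*(1) - (-5)*(0)) / 3 = -2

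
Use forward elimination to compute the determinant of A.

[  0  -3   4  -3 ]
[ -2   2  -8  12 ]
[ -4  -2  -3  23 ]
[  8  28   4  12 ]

Forward elimination:
R1 <-> R2   (pivot in column 1 was zero)
[ -2   2  -8  12 ]
[  0  -3   4  -3 ]
[ -4  -2  -3  23 ]
[  8  28   4  12 ]
R3 <- R3 - (2)*R1:  [  0  -6  13  -1 ]
R4 <- R4 - (-4)*R1:  [   0   36  -28   60 ]
R3 <- R3 - (2)*R2:  [ 0  0  5  5 ]
R4 <- R4 - (-12)*R2:  [  0   0  20  24 ]
R4 <- R4 - (4)*R3:  [ 0  0  0  4 ]
Upper-triangular form:
[ -2   2  -8  12 ]
[  0  -3   4  -3 ]
[  0   0   5   5 ]
[  0   0   0   4 ]
det(A) = (-1)^1 * (-2) * (-3) * (5) * (4) = -120  (1 row swap -> sign -1)

det(A) = -120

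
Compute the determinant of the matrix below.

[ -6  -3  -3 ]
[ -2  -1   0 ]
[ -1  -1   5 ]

Forward elimination:
R2 <- R2 - (1/3)*R1:  [ 0  0  1 ]
R3 <- R3 - (1/6)*R1:  [    0  -1/2  11/2 ]
R2 <-> R3   (pivot in column 2 was zero)
[ -6    -3    -3 ]
[  0  -1/2  11/2 ]
[  0     0     1 ]
Upper-triangular form:
[ -6    -3    -3 ]
[  0  -1/2  11/2 ]
[  0     0     1 ]
det(A) = (-1)^1 * (-6) * (-1/2) * (1) = -3  (1 row swap -> sign -1)

det(A) = -3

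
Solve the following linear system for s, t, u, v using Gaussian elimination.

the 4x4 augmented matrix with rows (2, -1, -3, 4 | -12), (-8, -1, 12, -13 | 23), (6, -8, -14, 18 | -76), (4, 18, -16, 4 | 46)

Forward elimination on [A|b]:
R2 <- R2 - (-4)*R1:  [   0   -5    0    3  -25 ]
R3 <- R3 - (3)*R1:  [   0   -5   -5    6  -40 ]
R4 <- R4 - (2)*R1:  [   0   20  -10   -4   70 ]
R3 <- R3 - (1)*R2:  [   0    0   -5    3  -15 ]
R4 <- R4 - (-4)*R2:  [   0    0  -10    8  -30 ]
R4 <- R4 - (2)*R3:  [ 0  0  0  2  0 ]
Row echelon form:
[ 2  -1  -3  4  |  -12 ]
[ 0  -5   0  3  |  -25 ]
[ 0   0  -5  3  |  -15 ]
[ 0   0   0  2  |    0 ]
Back-substitution:
v = (0) / 2 = 0
u = (-15 - (3)*(0)) / -5 = 3
t = (-25 - (3)*(0)) / -5 = 5
s = (-12 - (-1)*(5) - (-3)*(3) - (4)*(0)) / 2 = 1

(1, 5, 3, 0)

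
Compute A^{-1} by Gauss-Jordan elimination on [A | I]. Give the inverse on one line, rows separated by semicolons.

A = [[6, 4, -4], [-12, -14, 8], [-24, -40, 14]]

Gauss-Jordan on [A | I]:
R1 <- (1/6)*R1:  [    1   2/3  -2/3  |   1/6     0     0 ]
R2 <- R2 - (-12)*R1:  [  0  -6   0  |   2   1   0 ]
R3 <- R3 - (-24)*R1:  [   0  -24   -2  |    4    0    1 ]
R2 <- (1/-6)*R2:  [    0     1     0  |  -1/3  -1/6     0 ]
R1 <- R1 - (2/3)*R2:  [    1     0  -2/3  |  7/18   1/9     0 ]
R3 <- R3 - (-24)*R2:  [  0   0  -2  |  -4  -4   1 ]
R3 <- (1/-2)*R3:  [    0     0     1  |     2     2  -1/2 ]
R1 <- R1 - (-2/3)*R3:  [     1      0      0  |  31/18   13/9   -1/3 ]
Right block of [I | A^{-1}] is the inverse:
[ 31/18  13/9  -1/3 ]
[  -1/3  -1/6     0 ]
[     2     2  -1/2 ]

inverse = [31/18 13/9 -1/3; -1/3 -1/6 0; 2 2 -1/2]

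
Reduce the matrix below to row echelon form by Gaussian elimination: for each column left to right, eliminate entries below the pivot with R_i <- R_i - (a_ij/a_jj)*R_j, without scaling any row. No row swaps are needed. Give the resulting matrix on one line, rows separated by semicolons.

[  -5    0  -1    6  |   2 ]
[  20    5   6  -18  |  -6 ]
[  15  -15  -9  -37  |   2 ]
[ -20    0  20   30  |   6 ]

REF = [-5 0 -1 6 2; 0 5 2 6 2; 0 0 -6 -1 14; 0 0 0 2 54]

Forward elimination:
R2 <- R2 - (-4)*R1:  [ 0  5  2  6  2 ]
R3 <- R3 - (-3)*R1:  [   0  -15  -12  -19    8 ]
R4 <- R4 - (4)*R1:  [  0   0  24   6  -2 ]
R3 <- R3 - (-3)*R2:  [  0   0  -6  -1  14 ]
R4 <- R4 - (-4)*R3:  [  0   0   0   2  54 ]
Row echelon form:
[ -5  0  -1   6  |   2 ]
[  0  5   2   6  |   2 ]
[  0  0  -6  -1  |  14 ]
[  0  0   0   2  |  54 ]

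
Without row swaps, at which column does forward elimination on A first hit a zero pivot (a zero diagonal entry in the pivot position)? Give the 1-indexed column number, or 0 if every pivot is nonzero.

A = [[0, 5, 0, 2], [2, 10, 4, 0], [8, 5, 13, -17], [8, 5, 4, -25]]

Naive forward elimination:
Pivot entry (1,1) is zero but row 2 has 2 in column 1 -> naive elimination stops; a row interchange (e.g. R1 <-> R2) would be required here.

first zero-pivot column = 1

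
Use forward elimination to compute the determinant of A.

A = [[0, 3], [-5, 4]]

det(A) = 15

Forward elimination:
R1 <-> R2   (pivot in column 1 was zero)
[ -5  4 ]
[  0  3 ]
Upper-triangular form:
[ -5  4 ]
[  0  3 ]
det(A) = (-1)^1 * (-5) * (3) = 15  (1 row swap -> sign -1)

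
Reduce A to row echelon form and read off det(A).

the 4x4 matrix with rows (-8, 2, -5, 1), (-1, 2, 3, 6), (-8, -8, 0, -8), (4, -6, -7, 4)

det(A) = -7368

Forward elimination:
R2 <- R2 - (1/8)*R1:  [    0   7/4  29/8  47/8 ]
R3 <- R3 - (1)*R1:  [   0  -10    5   -9 ]
R4 <- R4 - (-1/2)*R1:  [     0     -5  -19/2    9/2 ]
R3 <- R3 - (-40/7)*R2:  [     0      0  180/7  172/7 ]
R4 <- R4 - (-20/7)*R2:  [     0      0    6/7  149/7 ]
R4 <- R4 - (1/30)*R3:  [      0       0       0  307/15 ]
Upper-triangular form:
[ -8    2     -5       1 ]
[  0  7/4   29/8    47/8 ]
[  0    0  180/7   172/7 ]
[  0    0      0  307/15 ]
det(A) = (-1)^0 * (-8) * (7/4) * (180/7) * (307/15) = -7368  (0 row swaps -> sign +1)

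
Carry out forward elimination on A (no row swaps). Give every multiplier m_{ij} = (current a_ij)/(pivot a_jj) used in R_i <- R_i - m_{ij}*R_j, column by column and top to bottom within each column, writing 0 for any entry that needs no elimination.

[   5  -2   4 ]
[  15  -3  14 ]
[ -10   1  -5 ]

Forward elimination:
R2 <- R2 - (3)*R1:  [ 0  3  2 ]
R3 <- R3 - (-2)*R1:  [  0  -3   3 ]
R3 <- R3 - (-1)*R2:  [ 0  0  5 ]
Multipliers (in order of application): m_{21} = 3, m_{31} = -2, m_{32} = -1

multipliers: 3, -2, -1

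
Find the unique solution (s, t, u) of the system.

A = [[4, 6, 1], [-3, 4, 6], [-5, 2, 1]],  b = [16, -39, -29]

Forward elimination on [A|b]:
R2 <- R2 - (-3/4)*R1:  [    0  17/2  27/4   -27 ]
R3 <- R3 - (-5/4)*R1:  [    0  19/2   9/4    -9 ]
R3 <- R3 - (19/17)*R2:  [      0       0  -90/17  360/17 ]
Row echelon form:
[ 4     6       1  |      16 ]
[ 0  17/2    27/4  |     -27 ]
[ 0     0  -90/17  |  360/17 ]
Back-substitution:
u = (360/17) / (-90/17) = -4
t = (-27 - (27/4)*(-4)) / (17/2) = 0
s = (16 - (6)*(0) - (1)*(-4)) / 4 = 5

(5, 0, -4)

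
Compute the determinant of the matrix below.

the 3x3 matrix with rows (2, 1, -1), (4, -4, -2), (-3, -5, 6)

det(A) = -54

Forward elimination:
R2 <- R2 - (2)*R1:  [  0  -6   0 ]
R3 <- R3 - (-3/2)*R1:  [    0  -7/2   9/2 ]
R3 <- R3 - (7/12)*R2:  [   0    0  9/2 ]
Upper-triangular form:
[ 2   1   -1 ]
[ 0  -6    0 ]
[ 0   0  9/2 ]
det(A) = (-1)^0 * (2) * (-6) * (9/2) = -54  (0 row swaps -> sign +1)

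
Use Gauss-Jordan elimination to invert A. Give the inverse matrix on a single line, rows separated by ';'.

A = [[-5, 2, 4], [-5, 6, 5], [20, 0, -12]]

inverse = [9/5 -3/5 7/20; -1 1/2 -1/8; 3 -1 1/2]

Gauss-Jordan on [A | I]:
R1 <- (1/-5)*R1:  [    1  -2/5  -4/5  |  -1/5     0     0 ]
R2 <- R2 - (-5)*R1:  [  0   4   1  |  -1   1   0 ]
R3 <- R3 - (20)*R1:  [ 0  8  4  |  4  0  1 ]
R2 <- (1/4)*R2:  [    0     1   1/4  |  -1/4   1/4     0 ]
R1 <- R1 - (-2/5)*R2:  [     1      0  -7/10  |  -3/10   1/10      0 ]
R3 <- R3 - (8)*R2:  [  0   0   2  |   6  -2   1 ]
R3 <- (1/2)*R3:  [   0    0    1  |    3   -1  1/2 ]
R1 <- R1 - (-7/10)*R3:  [    1     0     0  |   9/5  -3/5  7/20 ]
R2 <- R2 - (1/4)*R3:  [    0     1     0  |    -1   1/2  -1/8 ]
Right block of [I | A^{-1}] is the inverse:
[ 9/5  -3/5  7/20 ]
[  -1   1/2  -1/8 ]
[   3    -1   1/2 ]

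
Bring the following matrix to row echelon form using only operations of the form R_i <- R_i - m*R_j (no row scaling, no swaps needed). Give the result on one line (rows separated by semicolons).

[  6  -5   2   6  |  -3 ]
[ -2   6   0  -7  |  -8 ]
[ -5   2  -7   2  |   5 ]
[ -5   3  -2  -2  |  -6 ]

REF = [6 -5 2 6 -3; 0 13/3 2/3 -5 -9; 0 0 -5 9/2 -2; 0 0 0 197/130 -706/65]

Forward elimination:
R2 <- R2 - (-1/3)*R1:  [    0  13/3   2/3    -5    -9 ]
R3 <- R3 - (-5/6)*R1:  [     0  -13/6  -16/3      7    5/2 ]
R4 <- R4 - (-5/6)*R1:  [     0   -7/6   -1/3      3  -17/2 ]
R3 <- R3 - (-1/2)*R2:  [   0    0   -5  9/2   -2 ]
R4 <- R4 - (-7/26)*R2:  [       0        0    -2/13    43/26  -142/13 ]
R4 <- R4 - (2/65)*R3:  [       0        0        0  197/130  -706/65 ]
Row echelon form:
[ 6    -5    2        6  |       -3 ]
[ 0  13/3  2/3       -5  |       -9 ]
[ 0     0   -5      9/2  |       -2 ]
[ 0     0    0  197/130  |  -706/65 ]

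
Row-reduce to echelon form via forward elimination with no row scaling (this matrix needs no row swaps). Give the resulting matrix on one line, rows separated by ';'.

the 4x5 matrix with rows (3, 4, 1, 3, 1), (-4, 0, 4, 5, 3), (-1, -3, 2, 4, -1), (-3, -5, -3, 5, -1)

REF = [3 4 1 3 1; 0 16/3 16/3 9 13/3; 0 0 4 125/16 11/16; 0 0 0 745/64 63/64]

Forward elimination:
R2 <- R2 - (-4/3)*R1:  [    0  16/3  16/3     9  13/3 ]
R3 <- R3 - (-1/3)*R1:  [    0  -5/3   7/3     5  -2/3 ]
R4 <- R4 - (-1)*R1:  [  0  -1  -2   8   0 ]
R3 <- R3 - (-5/16)*R2:  [      0       0       4  125/16   11/16 ]
R4 <- R4 - (-3/16)*R2:  [      0       0      -1  155/16   13/16 ]
R4 <- R4 - (-1/4)*R3:  [      0       0       0  745/64   63/64 ]
Row echelon form:
[ 3     4     1       3      1 ]
[ 0  16/3  16/3       9   13/3 ]
[ 0     0     4  125/16  11/16 ]
[ 0     0     0  745/64  63/64 ]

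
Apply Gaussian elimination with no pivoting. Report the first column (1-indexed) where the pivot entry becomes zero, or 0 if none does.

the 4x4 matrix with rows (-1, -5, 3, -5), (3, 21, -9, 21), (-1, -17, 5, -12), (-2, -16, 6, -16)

first zero-pivot column = 4

Naive forward elimination:
R2 <- R2 - (-3)*R1:  [ 0  6  0  6 ]
R3 <- R3 - (1)*R1:  [   0  -12    2   -7 ]
R4 <- R4 - (2)*R1:  [  0  -6   0  -6 ]
R3 <- R3 - (-2)*R2:  [ 0  0  2  5 ]
R4 <- R4 - (-1)*R2:  [ 0  0  0  0 ]
Matrix at this point:
[ -1  -5  3  -5 ]
[  0   6  0   6 ]
[  0   0  2   5 ]
[  0   0  0   0 ]
Pivot entry (4,4) in the last row is zero and there are no rows below to swap with -> zero pivot in column 4 (A is singular).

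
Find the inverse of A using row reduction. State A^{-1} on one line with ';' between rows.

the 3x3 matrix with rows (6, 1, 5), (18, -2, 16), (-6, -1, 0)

inverse = [-8/75 1/30 -13/75; 16/25 -1/5 1/25; 1/5 0 1/5]

Gauss-Jordan on [A | I]:
R1 <- (1/6)*R1:  [   1  1/6  5/6  |  1/6    0    0 ]
R2 <- R2 - (18)*R1:  [  0  -5   1  |  -3   1   0 ]
R3 <- R3 - (-6)*R1:  [ 0  0  5  |  1  0  1 ]
R2 <- (1/-5)*R2:  [    0     1  -1/5  |   3/5  -1/5     0 ]
R1 <- R1 - (1/6)*R2:  [     1      0  13/15  |   1/15   1/30      0 ]
R3 <- (1/5)*R3:  [   0    0    1  |  1/5    0  1/5 ]
R1 <- R1 - (13/15)*R3:  [      1       0       0  |   -8/75    1/30  -13/75 ]
R2 <- R2 - (-1/5)*R3:  [     0      1      0  |  16/25   -1/5   1/25 ]
Right block of [I | A^{-1}] is the inverse:
[ -8/75  1/30  -13/75 ]
[ 16/25  -1/5    1/25 ]
[   1/5     0     1/5 ]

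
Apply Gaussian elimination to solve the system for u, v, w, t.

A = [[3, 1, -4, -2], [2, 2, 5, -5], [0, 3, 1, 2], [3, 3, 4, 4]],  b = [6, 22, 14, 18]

Forward elimination on [A|b]:
R2 <- R2 - (2/3)*R1:  [     0    4/3   23/3  -11/3     18 ]
R4 <- R4 - (1)*R1:  [  0   2   8   6  12 ]
R3 <- R3 - (9/4)*R2:  [     0      0  -65/4   41/4  -53/2 ]
R4 <- R4 - (3/2)*R2:  [    0     0  -7/2  23/2   -15 ]
R4 <- R4 - (14/65)*R3:  [       0        0        0   604/65  -604/65 ]
Row echelon form:
[ 3    1     -4      -2  |        6 ]
[ 0  4/3   23/3   -11/3  |       18 ]
[ 0    0  -65/4    41/4  |    -53/2 ]
[ 0    0      0  604/65  |  -604/65 ]
Back-substitution:
t = (-604/65) / (604/65) = -1
w = (-53/2 - (41/4)*(-1)) / (-65/4) = 1
v = (18 - (23/3)*(1) - (-11/3)*(-1)) / (4/3) = 5
u = (6 - (1)*(5) - (-4)*(1) - (-2)*(-1)) / 3 = 1

(1, 5, 1, -1)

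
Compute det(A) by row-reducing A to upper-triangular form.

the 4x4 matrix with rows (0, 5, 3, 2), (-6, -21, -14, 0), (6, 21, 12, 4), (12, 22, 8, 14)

det(A) = -360

Forward elimination:
R1 <-> R2   (pivot in column 1 was zero)
[ -6  -21  -14   0 ]
[  0    5    3   2 ]
[  6   21   12   4 ]
[ 12   22    8  14 ]
R3 <- R3 - (-1)*R1:  [  0   0  -2   4 ]
R4 <- R4 - (-2)*R1:  [   0  -20  -20   14 ]
R4 <- R4 - (-4)*R2:  [  0   0  -8  22 ]
R4 <- R4 - (4)*R3:  [ 0  0  0  6 ]
Upper-triangular form:
[ -6  -21  -14  0 ]
[  0    5    3  2 ]
[  0    0   -2  4 ]
[  0    0    0  6 ]
det(A) = (-1)^1 * (-6) * (5) * (-2) * (6) = -360  (1 row swap -> sign -1)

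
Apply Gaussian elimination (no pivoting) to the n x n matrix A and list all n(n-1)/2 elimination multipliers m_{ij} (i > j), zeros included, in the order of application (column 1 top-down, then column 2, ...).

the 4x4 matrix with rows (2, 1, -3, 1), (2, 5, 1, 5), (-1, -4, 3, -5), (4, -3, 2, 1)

multipliers: 1, -1/2, 2, -7/8, -5/4, 13/5

Forward elimination:
R2 <- R2 - (1)*R1:  [ 0  4  4  4 ]
R3 <- R3 - (-1/2)*R1:  [    0  -7/2   3/2  -9/2 ]
R4 <- R4 - (2)*R1:  [  0  -5   8  -1 ]
R3 <- R3 - (-7/8)*R2:  [  0   0   5  -1 ]
R4 <- R4 - (-5/4)*R2:  [  0   0  13   4 ]
R4 <- R4 - (13/5)*R3:  [    0     0     0  33/5 ]
Multipliers (in order of application): m_{21} = 1, m_{31} = -1/2, m_{41} = 2, m_{32} = -7/8, m_{42} = -5/4, m_{43} = 13/5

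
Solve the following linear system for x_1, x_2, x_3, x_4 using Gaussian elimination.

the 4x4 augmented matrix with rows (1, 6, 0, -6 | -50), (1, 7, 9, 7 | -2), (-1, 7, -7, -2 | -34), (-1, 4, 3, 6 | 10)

(-2, -4, 0, 4)

Forward elimination on [A|b]:
R2 <- R2 - (1)*R1:  [  0   1   9  13  48 ]
R3 <- R3 - (-1)*R1:  [   0   13   -7   -8  -84 ]
R4 <- R4 - (-1)*R1:  [   0   10    3    0  -40 ]
R3 <- R3 - (13)*R2:  [    0     0  -124  -177  -708 ]
R4 <- R4 - (10)*R2:  [    0     0   -87  -130  -520 ]
R4 <- R4 - (87/124)*R3:  [        0         0         0  -721/124   -721/31 ]
Row echelon form:
[ 1  6     0        -6  |      -50 ]
[ 0  1     9        13  |       48 ]
[ 0  0  -124      -177  |     -708 ]
[ 0  0     0  -721/124  |  -721/31 ]
Back-substitution:
x_4 = (-721/31) / (-721/124) = 4
x_3 = (-708 - (-177)*(4)) / -124 = 0
x_2 = (48 - (9)*(0) - (13)*(4)) / 1 = -4
x_1 = (-50 - (6)*(-4) - (-6)*(4)) / 1 = -2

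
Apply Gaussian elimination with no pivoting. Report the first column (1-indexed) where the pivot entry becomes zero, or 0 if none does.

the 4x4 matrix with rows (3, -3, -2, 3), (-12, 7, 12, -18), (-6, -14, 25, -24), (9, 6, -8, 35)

Naive forward elimination:
R2 <- R2 - (-4)*R1:  [  0  -5   4  -6 ]
R3 <- R3 - (-2)*R1:  [   0  -20   21  -18 ]
R4 <- R4 - (3)*R1:  [  0  15  -2  26 ]
R3 <- R3 - (4)*R2:  [ 0  0  5  6 ]
R4 <- R4 - (-3)*R2:  [  0   0  10   8 ]
R4 <- R4 - (2)*R3:  [  0   0   0  -4 ]
All pivots nonzero; naive elimination completes without hitting a zero pivot.

first zero-pivot column = 0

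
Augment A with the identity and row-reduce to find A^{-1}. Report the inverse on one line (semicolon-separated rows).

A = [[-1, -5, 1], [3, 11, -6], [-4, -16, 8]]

inverse = [-2 6 19/4; 0 -1 -3/4; -1 1 1]

Gauss-Jordan on [A | I]:
R1 <- (1/-1)*R1:  [  1   5  -1  |  -1   0   0 ]
R2 <- R2 - (3)*R1:  [  0  -4  -3  |   3   1   0 ]
R3 <- R3 - (-4)*R1:  [  0   4   4  |  -4   0   1 ]
R2 <- (1/-4)*R2:  [    0     1   3/4  |  -3/4  -1/4     0 ]
R1 <- R1 - (5)*R2:  [     1      0  -19/4  |   11/4    5/4      0 ]
R3 <- R3 - (4)*R2:  [  0   0   1  |  -1   1   1 ]
R1 <- R1 - (-19/4)*R3:  [    1     0     0  |    -2     6  19/4 ]
R2 <- R2 - (3/4)*R3:  [    0     1     0  |     0    -1  -3/4 ]
Right block of [I | A^{-1}] is the inverse:
[ -2   6  19/4 ]
[  0  -1  -3/4 ]
[ -1   1     1 ]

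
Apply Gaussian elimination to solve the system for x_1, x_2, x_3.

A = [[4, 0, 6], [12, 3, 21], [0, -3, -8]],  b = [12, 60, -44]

(-3, 4, 4)

Forward elimination on [A|b]:
R2 <- R2 - (3)*R1:  [  0   3   3  24 ]
R3 <- R3 - (-1)*R2:  [   0    0   -5  -20 ]
Row echelon form:
[ 4  0   6  |   12 ]
[ 0  3   3  |   24 ]
[ 0  0  -5  |  -20 ]
Back-substitution:
x_3 = (-20) / -5 = 4
x_2 = (24 - (3)*(4)) / 3 = 4
x_1 = (12 - (6)*(4)) / 4 = -3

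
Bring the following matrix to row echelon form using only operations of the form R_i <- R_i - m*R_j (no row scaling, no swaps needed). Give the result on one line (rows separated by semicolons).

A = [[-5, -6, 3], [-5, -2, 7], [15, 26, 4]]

REF = [-5 -6 3; 0 4 4; 0 0 5]

Forward elimination:
R2 <- R2 - (1)*R1:  [ 0  4  4 ]
R3 <- R3 - (-3)*R1:  [  0   8  13 ]
R3 <- R3 - (2)*R2:  [ 0  0  5 ]
Row echelon form:
[ -5  -6  3 ]
[  0   4  4 ]
[  0   0  5 ]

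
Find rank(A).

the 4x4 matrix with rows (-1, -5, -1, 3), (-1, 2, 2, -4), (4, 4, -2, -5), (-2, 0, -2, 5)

Row reduction:
R2 <- R2 - (1)*R1:  [  0   7   3  -7 ]
R3 <- R3 - (-4)*R1:  [   0  -16   -6    7 ]
R4 <- R4 - (2)*R1:  [  0  10   0  -1 ]
R3 <- R3 - (-16/7)*R2:  [   0    0  6/7   -9 ]
R4 <- R4 - (10/7)*R2:  [     0      0  -30/7      9 ]
R4 <- R4 - (-5)*R3:  [   0    0    0  -36 ]
Row echelon form:
[ -1  -5   -1    3 ]
[  0   7    3   -7 ]
[  0   0  6/7   -9 ]
[  0   0    0  -36 ]
Nonzero rows / pivot columns: 4

rank(A) = 4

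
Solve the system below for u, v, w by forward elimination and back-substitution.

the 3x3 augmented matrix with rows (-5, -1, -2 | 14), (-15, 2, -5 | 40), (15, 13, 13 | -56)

Forward elimination on [A|b]:
R2 <- R2 - (3)*R1:  [  0   5   1  -2 ]
R3 <- R3 - (-3)*R1:  [   0   10    7  -14 ]
R3 <- R3 - (2)*R2:  [   0    0    5  -10 ]
Row echelon form:
[ -5  -1  -2  |   14 ]
[  0   5   1  |   -2 ]
[  0   0   5  |  -10 ]
Back-substitution:
w = (-10) / 5 = -2
v = (-2 - (1)*(-2)) / 5 = 0
u = (14 - (-1)*(0) - (-2)*(-2)) / -5 = -2

(-2, 0, -2)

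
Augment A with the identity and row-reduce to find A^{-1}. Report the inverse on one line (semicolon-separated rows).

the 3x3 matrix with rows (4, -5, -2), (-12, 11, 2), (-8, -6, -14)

inverse = [-71/16 -29/16 3/8; -23/4 -9/4 1/2; 5 2 -1/2]

Gauss-Jordan on [A | I]:
R1 <- (1/4)*R1:  [    1  -5/4  -1/2  |   1/4     0     0 ]
R2 <- R2 - (-12)*R1:  [  0  -4  -4  |   3   1   0 ]
R3 <- R3 - (-8)*R1:  [   0  -16  -18  |    2    0    1 ]
R2 <- (1/-4)*R2:  [    0     1     1  |  -3/4  -1/4     0 ]
R1 <- R1 - (-5/4)*R2:  [      1       0     3/4  |  -11/16   -5/16       0 ]
R3 <- R3 - (-16)*R2:  [   0    0   -2  |  -10   -4    1 ]
R3 <- (1/-2)*R3:  [    0     0     1  |     5     2  -1/2 ]
R1 <- R1 - (3/4)*R3:  [      1       0       0  |  -71/16  -29/16     3/8 ]
R2 <- R2 - (1)*R3:  [     0      1      0  |  -23/4   -9/4    1/2 ]
Right block of [I | A^{-1}] is the inverse:
[ -71/16  -29/16   3/8 ]
[  -23/4    -9/4   1/2 ]
[      5       2  -1/2 ]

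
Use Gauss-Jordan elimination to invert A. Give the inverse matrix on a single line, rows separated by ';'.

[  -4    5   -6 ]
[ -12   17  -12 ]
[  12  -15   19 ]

Gauss-Jordan on [A | I]:
R1 <- (1/-4)*R1:  [    1  -5/4   3/2  |  -1/4     0     0 ]
R2 <- R2 - (-12)*R1:  [  0   2   6  |  -3   1   0 ]
R3 <- R3 - (12)*R1:  [ 0  0  1  |  3  0  1 ]
R2 <- (1/2)*R2:  [    0     1     3  |  -3/2   1/2     0 ]
R1 <- R1 - (-5/4)*R2:  [     1      0   21/4  |  -17/8    5/8      0 ]
R1 <- R1 - (21/4)*R3:  [      1       0       0  |  -143/8     5/8   -21/4 ]
R2 <- R2 - (3)*R3:  [     0      1      0  |  -21/2    1/2     -3 ]
Right block of [I | A^{-1}] is the inverse:
[ -143/8  5/8  -21/4 ]
[  -21/2  1/2     -3 ]
[      3    0      1 ]

inverse = [-143/8 5/8 -21/4; -21/2 1/2 -3; 3 0 1]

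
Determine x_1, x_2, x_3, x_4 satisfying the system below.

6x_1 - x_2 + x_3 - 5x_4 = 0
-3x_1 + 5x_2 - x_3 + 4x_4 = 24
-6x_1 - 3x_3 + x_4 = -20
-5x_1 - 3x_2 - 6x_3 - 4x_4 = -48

(4, 4, 0, 4)

Forward elimination on [A|b]:
R2 <- R2 - (-1/2)*R1:  [    0   9/2  -1/2   3/2    24 ]
R3 <- R3 - (-1)*R1:  [   0   -1   -2   -4  -20 ]
R4 <- R4 - (-5/6)*R1:  [     0  -23/6  -31/6  -49/6    -48 ]
R3 <- R3 - (-2/9)*R2:  [     0      0  -19/9  -11/3  -44/3 ]
R4 <- R4 - (-23/27)*R2:  [       0        0  -151/27    -62/9   -248/9 ]
R4 <- R4 - (151/57)*R3:  [      0       0       0  161/57  644/57 ]
Row echelon form:
[ 6   -1      1      -5  |       0 ]
[ 0  9/2   -1/2     3/2  |      24 ]
[ 0    0  -19/9   -11/3  |   -44/3 ]
[ 0    0      0  161/57  |  644/57 ]
Back-substitution:
x_4 = (644/57) / (161/57) = 4
x_3 = (-44/3 - (-11/3)*(4)) / (-19/9) = 0
x_2 = (24 - (-1/2)*(0) - (3/2)*(4)) / (9/2) = 4
x_1 = (0 - (-1)*(4) - (1)*(0) - (-5)*(4)) / 6 = 4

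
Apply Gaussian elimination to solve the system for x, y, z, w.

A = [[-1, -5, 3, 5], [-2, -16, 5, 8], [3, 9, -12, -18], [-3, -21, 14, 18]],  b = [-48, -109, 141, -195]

Forward elimination on [A|b]:
R2 <- R2 - (2)*R1:  [   0   -6   -1   -2  -13 ]
R3 <- R3 - (-3)*R1:  [  0  -6  -3  -3  -3 ]
R4 <- R4 - (3)*R1:  [   0   -6    5    3  -51 ]
R3 <- R3 - (1)*R2:  [  0   0  -2  -1  10 ]
R4 <- R4 - (1)*R2:  [   0    0    6    5  -38 ]
R4 <- R4 - (-3)*R3:  [  0   0   0   2  -8 ]
Row echelon form:
[ -1  -5   3   5  |  -48 ]
[  0  -6  -1  -2  |  -13 ]
[  0   0  -2  -1  |   10 ]
[  0   0   0   2  |   -8 ]
Back-substitution:
w = (-8) / 2 = -4
z = (10 - (-1)*(-4)) / -2 = -3
y = (-13 - (-1)*(-3) - (-2)*(-4)) / -6 = 4
x = (-48 - (-5)*(4) - (3)*(-3) - (5)*(-4)) / -1 = -1

(-1, 4, -3, -4)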